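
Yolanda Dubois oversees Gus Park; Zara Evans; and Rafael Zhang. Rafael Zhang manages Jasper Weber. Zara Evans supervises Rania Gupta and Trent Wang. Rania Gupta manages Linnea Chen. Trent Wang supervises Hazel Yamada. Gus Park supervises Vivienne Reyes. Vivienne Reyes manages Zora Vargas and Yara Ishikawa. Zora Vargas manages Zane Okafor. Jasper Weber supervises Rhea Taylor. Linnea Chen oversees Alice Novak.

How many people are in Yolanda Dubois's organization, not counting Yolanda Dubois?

14

Yolanda Dubois directly manages Rafael Zhang, Zara Evans, Gus Park. Under Rafael Zhang: Jasper Weber, Rhea Taylor (2). Under Zara Evans: Trent Wang, Hazel Yamada, Rania Gupta, Linnea Chen, Alice Novak (5). Under Gus Park: Vivienne Reyes, Yara Ishikawa, Zora Vargas, Zane Okafor (4). So Yolanda Dubois's organization is 3 direct reports plus everyone under them: 3 + 6 + 5 = 14.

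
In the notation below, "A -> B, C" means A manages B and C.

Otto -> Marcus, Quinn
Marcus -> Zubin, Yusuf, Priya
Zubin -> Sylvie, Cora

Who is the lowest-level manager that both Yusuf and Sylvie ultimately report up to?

Yusuf's chain of managers is Marcus, Otto. Sylvie's chain of managers is Zubin, Marcus, Otto. The first manager that appears in both chains is Marcus.

Marcus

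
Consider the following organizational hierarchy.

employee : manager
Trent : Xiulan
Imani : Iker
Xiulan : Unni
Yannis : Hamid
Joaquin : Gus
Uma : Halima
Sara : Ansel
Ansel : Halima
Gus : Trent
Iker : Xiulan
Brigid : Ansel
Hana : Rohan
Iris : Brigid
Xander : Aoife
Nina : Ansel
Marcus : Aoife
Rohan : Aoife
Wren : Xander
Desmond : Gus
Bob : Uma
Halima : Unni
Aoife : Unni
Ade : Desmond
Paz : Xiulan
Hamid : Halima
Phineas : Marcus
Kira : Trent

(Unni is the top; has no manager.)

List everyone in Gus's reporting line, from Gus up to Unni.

Gus reports to Trent. Trent reports to Xiulan. Xiulan reports to Unni. Unni is at the top.

Gus -> Trent -> Xiulan -> Unni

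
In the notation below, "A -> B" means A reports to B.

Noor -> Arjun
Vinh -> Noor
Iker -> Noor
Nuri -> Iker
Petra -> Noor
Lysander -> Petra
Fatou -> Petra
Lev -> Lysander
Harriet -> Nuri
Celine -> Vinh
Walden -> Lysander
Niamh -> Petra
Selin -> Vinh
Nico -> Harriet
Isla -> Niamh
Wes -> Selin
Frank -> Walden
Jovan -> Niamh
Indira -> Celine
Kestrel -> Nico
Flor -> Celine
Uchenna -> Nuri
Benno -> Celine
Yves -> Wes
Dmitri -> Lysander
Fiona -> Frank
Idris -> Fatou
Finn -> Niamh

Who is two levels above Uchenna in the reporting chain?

Uchenna reports to Nuri, and Nuri reports to Iker. So Uchenna's skip-level manager is Iker.

Iker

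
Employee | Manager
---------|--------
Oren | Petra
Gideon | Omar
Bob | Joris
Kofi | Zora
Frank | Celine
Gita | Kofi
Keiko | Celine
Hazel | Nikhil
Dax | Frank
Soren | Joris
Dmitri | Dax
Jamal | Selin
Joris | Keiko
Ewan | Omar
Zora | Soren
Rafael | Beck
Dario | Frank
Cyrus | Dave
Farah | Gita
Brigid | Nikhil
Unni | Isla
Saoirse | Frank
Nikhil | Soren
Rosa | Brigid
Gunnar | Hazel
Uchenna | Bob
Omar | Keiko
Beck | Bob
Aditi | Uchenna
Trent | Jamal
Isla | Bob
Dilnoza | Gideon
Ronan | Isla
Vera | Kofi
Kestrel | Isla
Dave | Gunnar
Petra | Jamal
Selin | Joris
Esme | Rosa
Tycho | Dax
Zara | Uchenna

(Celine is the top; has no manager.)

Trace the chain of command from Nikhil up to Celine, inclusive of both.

Nikhil -> Soren -> Joris -> Keiko -> Celine

Nikhil reports to Soren. Soren reports to Joris. Joris reports to Keiko. Keiko reports to Celine. Celine is at the top.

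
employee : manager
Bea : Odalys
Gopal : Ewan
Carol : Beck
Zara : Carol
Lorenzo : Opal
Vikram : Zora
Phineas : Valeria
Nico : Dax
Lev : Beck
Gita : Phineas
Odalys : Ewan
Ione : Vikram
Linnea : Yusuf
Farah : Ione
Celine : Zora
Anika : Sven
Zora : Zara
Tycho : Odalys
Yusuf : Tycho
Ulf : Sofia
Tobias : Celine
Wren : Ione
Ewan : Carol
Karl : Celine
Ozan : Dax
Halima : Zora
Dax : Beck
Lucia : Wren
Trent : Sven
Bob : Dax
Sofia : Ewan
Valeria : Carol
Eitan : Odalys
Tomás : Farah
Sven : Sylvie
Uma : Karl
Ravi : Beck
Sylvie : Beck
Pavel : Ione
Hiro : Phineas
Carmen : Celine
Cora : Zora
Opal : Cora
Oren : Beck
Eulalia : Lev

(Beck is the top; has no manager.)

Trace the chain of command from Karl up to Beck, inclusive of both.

Karl -> Celine -> Zora -> Zara -> Carol -> Beck

Karl reports to Celine. Celine reports to Zora. Zora reports to Zara. Zara reports to Carol. Carol reports to Beck. Beck is at the top.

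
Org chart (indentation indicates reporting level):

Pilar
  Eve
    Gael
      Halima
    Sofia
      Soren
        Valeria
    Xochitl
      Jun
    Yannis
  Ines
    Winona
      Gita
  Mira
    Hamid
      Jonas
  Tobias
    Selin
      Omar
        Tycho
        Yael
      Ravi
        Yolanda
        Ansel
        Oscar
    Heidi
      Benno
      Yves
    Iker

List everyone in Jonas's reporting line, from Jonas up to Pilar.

Jonas -> Hamid -> Mira -> Pilar

Jonas reports to Hamid. Hamid reports to Mira. Mira reports to Pilar. Pilar is at the top.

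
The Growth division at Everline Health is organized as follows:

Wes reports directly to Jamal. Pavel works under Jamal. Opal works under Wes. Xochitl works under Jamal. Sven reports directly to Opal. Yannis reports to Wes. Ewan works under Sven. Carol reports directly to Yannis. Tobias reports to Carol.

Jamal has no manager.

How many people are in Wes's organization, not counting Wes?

6

Wes directly manages Opal, Yannis. Under Opal: Sven, Ewan (2). Under Yannis: Carol, Tobias (2). So Wes's organization is 2 direct reports plus everyone under them: 3 + 3 = 6.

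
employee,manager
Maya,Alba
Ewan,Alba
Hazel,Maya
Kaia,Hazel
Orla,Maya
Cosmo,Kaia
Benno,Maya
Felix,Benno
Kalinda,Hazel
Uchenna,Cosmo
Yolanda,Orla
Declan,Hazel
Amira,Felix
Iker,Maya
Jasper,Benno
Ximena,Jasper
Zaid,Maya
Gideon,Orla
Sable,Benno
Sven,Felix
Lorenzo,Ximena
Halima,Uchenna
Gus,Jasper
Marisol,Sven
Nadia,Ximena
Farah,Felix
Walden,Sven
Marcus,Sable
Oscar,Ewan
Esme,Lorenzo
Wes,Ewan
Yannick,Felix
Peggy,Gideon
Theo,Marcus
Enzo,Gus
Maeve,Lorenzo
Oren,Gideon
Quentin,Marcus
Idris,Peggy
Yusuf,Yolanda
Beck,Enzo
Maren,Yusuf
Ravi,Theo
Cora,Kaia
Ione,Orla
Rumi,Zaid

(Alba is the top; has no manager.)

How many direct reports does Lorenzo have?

Lorenzo directly manages Esme, Maeve. That is 2 direct reports.

2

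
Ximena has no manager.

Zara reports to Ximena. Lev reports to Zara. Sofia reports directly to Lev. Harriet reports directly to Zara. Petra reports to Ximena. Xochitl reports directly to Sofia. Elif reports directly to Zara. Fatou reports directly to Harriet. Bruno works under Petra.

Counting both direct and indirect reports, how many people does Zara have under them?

Zara directly manages Lev, Harriet, Elif. Under Lev: Sofia, Xochitl (2). Under Harriet: Fatou (1). Elif has no reports. So Zara's organization is 3 direct reports plus everyone under them: 3 + 2 + 1 = 6.

6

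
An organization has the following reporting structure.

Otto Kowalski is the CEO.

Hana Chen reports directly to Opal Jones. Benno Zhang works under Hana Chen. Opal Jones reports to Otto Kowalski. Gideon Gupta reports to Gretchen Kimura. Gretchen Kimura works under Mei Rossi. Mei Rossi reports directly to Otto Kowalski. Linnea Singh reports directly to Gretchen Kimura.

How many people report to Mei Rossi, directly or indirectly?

Mei Rossi directly manages Gretchen Kimura. Under Gretchen Kimura: Gideon Gupta, Linnea Singh (2). That's 3 in total.

3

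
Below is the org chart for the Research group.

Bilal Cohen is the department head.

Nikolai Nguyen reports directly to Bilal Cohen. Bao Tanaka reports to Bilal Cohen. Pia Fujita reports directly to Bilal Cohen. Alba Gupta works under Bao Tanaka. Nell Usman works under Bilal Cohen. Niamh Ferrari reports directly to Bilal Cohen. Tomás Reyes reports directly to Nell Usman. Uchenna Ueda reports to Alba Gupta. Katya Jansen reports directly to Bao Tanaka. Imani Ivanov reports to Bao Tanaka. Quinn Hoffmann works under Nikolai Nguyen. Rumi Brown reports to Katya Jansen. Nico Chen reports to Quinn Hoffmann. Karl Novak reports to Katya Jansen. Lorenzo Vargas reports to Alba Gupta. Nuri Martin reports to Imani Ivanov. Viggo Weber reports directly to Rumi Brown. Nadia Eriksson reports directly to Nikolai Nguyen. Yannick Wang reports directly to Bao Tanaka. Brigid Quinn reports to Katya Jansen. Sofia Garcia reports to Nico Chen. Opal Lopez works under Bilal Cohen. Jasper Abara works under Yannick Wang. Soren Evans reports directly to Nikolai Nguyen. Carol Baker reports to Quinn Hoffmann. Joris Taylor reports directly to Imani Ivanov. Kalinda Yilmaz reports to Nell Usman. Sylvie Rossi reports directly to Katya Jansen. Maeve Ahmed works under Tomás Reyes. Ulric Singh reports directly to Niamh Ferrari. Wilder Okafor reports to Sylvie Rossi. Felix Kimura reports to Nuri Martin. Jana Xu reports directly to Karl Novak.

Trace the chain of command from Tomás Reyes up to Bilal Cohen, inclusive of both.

Tomás Reyes -> Nell Usman -> Bilal Cohen

Tomás Reyes reports to Nell Usman. Nell Usman reports to Bilal Cohen. Bilal Cohen is at the top.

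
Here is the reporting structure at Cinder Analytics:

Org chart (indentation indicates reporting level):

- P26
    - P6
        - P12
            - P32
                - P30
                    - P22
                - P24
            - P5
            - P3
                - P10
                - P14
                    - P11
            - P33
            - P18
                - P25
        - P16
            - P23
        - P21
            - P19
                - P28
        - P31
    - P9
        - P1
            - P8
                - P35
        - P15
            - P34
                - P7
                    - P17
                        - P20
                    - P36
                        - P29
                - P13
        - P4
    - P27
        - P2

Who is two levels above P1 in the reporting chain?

P1 reports to P9, and P9 reports to P26. So P1's skip-level manager is P26.

P26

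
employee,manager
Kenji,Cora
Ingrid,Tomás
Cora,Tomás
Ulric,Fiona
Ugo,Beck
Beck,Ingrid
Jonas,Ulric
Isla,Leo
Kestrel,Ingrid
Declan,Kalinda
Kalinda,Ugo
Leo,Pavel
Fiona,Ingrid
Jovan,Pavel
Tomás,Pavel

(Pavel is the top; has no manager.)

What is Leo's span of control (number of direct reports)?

1

Leo directly manages Isla. That is 1 direct report.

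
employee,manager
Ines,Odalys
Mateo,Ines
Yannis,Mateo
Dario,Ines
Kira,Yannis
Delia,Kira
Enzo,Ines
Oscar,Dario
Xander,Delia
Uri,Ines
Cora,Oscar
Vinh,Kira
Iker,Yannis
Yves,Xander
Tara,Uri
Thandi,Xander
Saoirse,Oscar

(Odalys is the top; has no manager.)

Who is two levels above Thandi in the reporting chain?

Thandi reports to Xander, and Xander reports to Delia. So Thandi's skip-level manager is Delia.

Delia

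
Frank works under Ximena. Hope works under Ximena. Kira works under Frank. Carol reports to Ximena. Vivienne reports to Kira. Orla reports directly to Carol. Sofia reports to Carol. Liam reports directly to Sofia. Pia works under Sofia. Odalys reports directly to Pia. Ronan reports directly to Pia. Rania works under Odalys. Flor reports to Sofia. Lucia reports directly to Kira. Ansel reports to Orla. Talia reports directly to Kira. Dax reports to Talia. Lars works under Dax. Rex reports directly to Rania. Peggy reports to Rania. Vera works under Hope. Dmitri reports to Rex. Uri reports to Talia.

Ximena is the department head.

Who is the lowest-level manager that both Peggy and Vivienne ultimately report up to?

Ximena

Peggy's chain of managers is Rania, Odalys, Pia, Sofia, Carol, Ximena. Vivienne's chain of managers is Kira, Frank, Ximena. The first manager that appears in both chains is Ximena.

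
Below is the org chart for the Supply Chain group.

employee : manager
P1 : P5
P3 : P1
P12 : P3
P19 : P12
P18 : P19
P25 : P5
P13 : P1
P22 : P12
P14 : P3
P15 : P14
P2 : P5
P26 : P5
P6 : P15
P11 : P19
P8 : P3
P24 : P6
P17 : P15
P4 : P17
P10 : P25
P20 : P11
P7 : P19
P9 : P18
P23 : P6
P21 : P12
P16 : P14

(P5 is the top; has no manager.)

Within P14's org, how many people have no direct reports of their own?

The people in P14's organization with no one reporting to them are P16, P4, P23, P24. That is 4.

4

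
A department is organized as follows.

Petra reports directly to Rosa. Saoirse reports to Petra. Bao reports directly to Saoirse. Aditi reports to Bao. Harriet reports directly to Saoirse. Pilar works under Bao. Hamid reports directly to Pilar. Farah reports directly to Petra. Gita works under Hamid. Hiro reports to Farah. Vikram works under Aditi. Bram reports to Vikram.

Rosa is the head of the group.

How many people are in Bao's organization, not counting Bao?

6

Bao directly manages Aditi, Pilar. Under Aditi: Vikram, Bram (2). Under Pilar: Hamid, Gita (2). So Bao's organization is 2 direct reports plus everyone under them: 3 + 3 = 6.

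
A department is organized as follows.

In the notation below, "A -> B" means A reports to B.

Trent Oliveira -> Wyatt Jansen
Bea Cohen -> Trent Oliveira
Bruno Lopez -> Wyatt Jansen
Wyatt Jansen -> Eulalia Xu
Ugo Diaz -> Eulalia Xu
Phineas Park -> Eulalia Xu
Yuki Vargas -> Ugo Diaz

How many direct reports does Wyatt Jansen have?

2

Wyatt Jansen directly manages Bruno Lopez, Trent Oliveira. That is 2 direct reports.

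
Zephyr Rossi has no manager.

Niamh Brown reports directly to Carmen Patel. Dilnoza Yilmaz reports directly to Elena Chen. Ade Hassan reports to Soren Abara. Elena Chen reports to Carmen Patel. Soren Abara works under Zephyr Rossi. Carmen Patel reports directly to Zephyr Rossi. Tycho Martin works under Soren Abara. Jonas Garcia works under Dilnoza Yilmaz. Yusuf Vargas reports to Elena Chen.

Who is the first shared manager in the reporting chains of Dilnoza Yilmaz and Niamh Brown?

Dilnoza Yilmaz's chain of managers is Elena Chen, Carmen Patel, Zephyr Rossi. Niamh Brown's chain of managers is Carmen Patel, Zephyr Rossi. The first manager that appears in both chains is Carmen Patel.

Carmen Patel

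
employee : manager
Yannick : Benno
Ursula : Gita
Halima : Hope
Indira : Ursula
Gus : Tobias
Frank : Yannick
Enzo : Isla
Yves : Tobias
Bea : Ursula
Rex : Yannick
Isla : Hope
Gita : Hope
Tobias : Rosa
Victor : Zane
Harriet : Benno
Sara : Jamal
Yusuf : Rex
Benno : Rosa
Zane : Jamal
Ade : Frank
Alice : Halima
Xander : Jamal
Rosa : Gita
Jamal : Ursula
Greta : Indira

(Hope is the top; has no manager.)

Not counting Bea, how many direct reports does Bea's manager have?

Bea reports to Ursula. Ursula's other direct reports are Jamal, Indira — 2 peers.

2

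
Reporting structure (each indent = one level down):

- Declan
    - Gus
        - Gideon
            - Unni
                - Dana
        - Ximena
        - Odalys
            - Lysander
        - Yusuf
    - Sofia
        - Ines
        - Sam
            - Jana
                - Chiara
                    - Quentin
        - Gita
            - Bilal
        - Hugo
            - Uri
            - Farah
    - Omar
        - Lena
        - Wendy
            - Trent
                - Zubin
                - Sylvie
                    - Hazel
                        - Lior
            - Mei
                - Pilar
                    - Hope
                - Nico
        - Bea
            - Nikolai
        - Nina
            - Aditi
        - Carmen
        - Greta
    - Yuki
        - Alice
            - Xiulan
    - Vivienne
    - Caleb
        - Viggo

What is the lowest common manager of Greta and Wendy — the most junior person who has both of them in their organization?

Omar

Greta's chain of managers is Omar, Declan. Wendy's chain of managers is Omar, Declan. The first manager that appears in both chains is Omar.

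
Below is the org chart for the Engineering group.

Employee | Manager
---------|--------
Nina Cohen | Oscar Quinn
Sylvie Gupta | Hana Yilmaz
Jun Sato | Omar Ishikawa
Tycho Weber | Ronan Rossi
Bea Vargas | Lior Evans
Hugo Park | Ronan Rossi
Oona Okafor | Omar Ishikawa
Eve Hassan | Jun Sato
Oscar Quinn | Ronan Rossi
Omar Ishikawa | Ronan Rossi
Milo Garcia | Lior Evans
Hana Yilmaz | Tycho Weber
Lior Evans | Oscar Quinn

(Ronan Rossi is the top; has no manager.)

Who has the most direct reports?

Ronan Rossi

Direct-report counts: Ronan Rossi has 4; Tycho Weber has 1; Hana Yilmaz has 1; Oscar Quinn has 2; Lior Evans has 2; Omar Ishikawa has 2; Jun Sato has 1. The largest is 4, held by Ronan Rossi.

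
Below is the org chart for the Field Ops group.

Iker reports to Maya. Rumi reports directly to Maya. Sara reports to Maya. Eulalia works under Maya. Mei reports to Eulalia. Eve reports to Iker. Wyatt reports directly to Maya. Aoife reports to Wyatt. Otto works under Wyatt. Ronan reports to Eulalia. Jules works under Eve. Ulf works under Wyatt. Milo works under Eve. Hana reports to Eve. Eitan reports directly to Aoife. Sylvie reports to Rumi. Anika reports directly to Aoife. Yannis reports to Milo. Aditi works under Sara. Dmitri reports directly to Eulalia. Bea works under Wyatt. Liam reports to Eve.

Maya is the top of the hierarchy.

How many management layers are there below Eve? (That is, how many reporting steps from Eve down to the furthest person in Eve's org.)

The longest chain under Eve runs Eve → Milo → Yannis, which is 2 levels below Eve.

2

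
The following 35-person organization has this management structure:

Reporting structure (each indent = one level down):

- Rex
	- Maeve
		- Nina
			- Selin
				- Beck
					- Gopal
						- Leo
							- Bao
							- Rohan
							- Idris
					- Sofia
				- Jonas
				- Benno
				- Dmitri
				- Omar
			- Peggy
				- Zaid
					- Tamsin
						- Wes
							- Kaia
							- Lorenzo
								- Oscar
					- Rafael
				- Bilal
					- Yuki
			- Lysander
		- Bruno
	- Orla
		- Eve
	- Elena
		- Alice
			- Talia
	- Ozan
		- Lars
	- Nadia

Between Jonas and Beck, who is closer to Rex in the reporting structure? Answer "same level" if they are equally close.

Both Jonas and Beck are 4 levels below Rex.

same level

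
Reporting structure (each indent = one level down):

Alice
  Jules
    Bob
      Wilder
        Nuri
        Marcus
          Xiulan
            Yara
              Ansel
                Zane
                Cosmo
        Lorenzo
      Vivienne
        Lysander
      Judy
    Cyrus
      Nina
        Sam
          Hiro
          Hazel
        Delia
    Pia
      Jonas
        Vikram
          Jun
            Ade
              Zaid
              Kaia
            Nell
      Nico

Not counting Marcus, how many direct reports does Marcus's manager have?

Marcus reports to Wilder. Wilder's other direct reports are Nuri, Lorenzo — 2 peers.

2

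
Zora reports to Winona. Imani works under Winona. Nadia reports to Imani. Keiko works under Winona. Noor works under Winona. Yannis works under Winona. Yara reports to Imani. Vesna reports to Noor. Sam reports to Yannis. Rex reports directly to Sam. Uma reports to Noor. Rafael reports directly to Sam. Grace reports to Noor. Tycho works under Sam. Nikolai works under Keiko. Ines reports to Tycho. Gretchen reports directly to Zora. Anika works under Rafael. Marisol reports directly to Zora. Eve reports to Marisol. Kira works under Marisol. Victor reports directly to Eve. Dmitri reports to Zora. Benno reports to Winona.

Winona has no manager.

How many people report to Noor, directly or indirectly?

3

Noor directly manages Vesna, Uma, Grace. Vesna has no reports. Uma has no reports. Grace has no reports. So Noor's organization is 3 direct reports plus everyone under them: 1 + 1 + 1 = 3.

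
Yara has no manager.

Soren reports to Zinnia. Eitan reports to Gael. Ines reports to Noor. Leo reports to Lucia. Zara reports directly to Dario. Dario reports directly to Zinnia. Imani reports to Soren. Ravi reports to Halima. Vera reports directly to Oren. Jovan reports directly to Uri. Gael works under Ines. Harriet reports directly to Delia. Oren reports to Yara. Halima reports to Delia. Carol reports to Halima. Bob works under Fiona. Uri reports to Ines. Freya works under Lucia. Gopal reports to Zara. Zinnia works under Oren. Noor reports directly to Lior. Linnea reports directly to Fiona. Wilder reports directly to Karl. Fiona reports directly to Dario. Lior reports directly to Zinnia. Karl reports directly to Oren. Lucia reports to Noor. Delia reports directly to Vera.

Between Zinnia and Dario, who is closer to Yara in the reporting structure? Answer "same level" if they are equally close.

Zinnia is 2 levels below Yara; Dario is 3. Zinnia is higher.

Zinnia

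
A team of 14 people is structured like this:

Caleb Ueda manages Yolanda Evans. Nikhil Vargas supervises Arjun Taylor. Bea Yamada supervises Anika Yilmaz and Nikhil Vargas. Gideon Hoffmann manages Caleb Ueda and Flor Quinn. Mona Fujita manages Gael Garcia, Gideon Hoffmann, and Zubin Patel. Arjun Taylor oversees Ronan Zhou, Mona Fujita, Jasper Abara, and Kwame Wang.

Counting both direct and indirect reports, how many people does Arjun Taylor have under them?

Arjun Taylor directly manages Ronan Zhou, Mona Fujita, Jasper Abara, Kwame Wang. Ronan Zhou has no reports. Under Mona Fujita: Zubin Patel, Gideon Hoffmann, Flor Quinn, Caleb Ueda, Yolanda Evans, Gael Garcia (6). Jasper Abara has no reports. Kwame Wang has no reports. So Arjun Taylor's organization is 4 direct reports plus everyone under them: 1 + 7 + 1 + 1 = 10.

10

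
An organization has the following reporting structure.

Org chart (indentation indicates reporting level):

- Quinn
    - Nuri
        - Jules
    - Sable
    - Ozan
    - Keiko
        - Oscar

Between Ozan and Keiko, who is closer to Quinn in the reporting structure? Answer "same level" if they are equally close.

same level

Both Ozan and Keiko are 1 level below Quinn.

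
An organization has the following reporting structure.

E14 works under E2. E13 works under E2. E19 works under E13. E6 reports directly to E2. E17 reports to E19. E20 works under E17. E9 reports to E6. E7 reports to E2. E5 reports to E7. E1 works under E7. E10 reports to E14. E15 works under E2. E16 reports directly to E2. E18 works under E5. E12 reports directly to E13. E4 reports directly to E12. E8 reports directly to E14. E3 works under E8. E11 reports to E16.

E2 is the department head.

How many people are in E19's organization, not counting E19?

2

E19 directly manages E17. Under E17: E20 (1). That's 2 in total.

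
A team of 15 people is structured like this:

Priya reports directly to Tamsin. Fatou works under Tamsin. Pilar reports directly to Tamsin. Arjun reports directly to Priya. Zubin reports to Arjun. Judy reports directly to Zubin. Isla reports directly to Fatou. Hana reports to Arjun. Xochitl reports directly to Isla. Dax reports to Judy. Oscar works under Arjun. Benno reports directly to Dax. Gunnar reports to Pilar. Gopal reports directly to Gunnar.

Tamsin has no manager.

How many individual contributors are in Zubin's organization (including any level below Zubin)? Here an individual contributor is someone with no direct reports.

The only person in Zubin's organization with no one reporting to them is Benno. That is 1.

1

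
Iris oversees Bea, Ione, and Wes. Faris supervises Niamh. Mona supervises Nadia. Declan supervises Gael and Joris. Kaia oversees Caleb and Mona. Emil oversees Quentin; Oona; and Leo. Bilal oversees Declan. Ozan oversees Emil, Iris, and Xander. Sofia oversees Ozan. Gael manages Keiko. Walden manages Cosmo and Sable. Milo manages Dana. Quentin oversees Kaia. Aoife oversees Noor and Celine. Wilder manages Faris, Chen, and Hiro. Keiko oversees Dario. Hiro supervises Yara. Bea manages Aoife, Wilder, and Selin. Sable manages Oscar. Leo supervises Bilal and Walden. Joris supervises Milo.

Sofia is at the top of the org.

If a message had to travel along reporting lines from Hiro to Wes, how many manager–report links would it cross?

4

Hiro is 3 levels below Iris, and Wes is 1 level below Iris (their lowest common manager). The shortest path runs up from Hiro to Iris and back down to Wes: 3 + 1 = 4 links.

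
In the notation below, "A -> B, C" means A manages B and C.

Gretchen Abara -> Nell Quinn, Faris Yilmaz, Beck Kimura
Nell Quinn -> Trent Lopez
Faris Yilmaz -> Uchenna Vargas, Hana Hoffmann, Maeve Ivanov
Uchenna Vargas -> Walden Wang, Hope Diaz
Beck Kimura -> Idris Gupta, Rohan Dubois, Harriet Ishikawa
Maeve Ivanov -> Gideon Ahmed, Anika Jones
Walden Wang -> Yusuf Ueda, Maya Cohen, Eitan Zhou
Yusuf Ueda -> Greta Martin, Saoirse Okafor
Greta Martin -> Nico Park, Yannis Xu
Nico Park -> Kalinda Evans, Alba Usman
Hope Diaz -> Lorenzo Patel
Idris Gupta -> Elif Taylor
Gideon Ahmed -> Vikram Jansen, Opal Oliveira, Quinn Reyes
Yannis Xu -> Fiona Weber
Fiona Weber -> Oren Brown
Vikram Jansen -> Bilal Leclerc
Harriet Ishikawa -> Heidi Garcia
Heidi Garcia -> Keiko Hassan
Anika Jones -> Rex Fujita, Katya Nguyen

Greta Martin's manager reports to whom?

Walden Wang

Greta Martin reports to Yusuf Ueda, and Yusuf Ueda reports to Walden Wang. So Greta Martin's skip-level manager is Walden Wang.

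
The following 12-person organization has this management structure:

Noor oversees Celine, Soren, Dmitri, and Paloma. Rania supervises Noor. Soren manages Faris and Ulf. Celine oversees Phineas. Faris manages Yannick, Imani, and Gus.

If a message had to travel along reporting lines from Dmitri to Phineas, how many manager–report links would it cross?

Dmitri is 1 level below Noor, and Phineas is 2 levels below Noor (their lowest common manager). The shortest path runs up from Dmitri to Noor and back down to Phineas: 1 + 2 = 3 links.

3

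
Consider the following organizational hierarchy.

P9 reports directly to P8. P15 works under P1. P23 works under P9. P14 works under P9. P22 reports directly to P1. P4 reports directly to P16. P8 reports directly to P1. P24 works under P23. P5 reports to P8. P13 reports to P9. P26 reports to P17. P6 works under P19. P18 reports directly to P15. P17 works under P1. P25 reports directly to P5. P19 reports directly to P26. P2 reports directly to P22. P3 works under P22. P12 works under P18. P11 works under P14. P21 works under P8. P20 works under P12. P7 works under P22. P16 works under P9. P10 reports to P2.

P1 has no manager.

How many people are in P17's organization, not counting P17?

3

P17 directly manages P26. Under P26: P19, P6 (2). That's 3 in total.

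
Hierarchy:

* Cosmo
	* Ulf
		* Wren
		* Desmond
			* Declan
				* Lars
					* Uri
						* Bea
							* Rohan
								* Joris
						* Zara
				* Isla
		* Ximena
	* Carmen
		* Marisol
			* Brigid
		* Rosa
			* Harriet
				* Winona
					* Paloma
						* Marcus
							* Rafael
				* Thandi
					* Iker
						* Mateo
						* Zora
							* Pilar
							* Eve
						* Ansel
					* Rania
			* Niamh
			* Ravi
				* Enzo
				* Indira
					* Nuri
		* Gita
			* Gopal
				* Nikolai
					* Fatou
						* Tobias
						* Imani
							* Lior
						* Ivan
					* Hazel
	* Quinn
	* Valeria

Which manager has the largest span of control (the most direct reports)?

Direct-report counts: Cosmo has 4; Carmen has 3; Gita has 1; Gopal has 1; Nikolai has 2; Fatou has 3; Imani has 1; Rosa has 3; Ravi has 2; Indira has 1; Harriet has 2; Thandi has 2; Iker has 3; Zora has 2; Winona has 1; Paloma has 1; Marcus has 1; Marisol has 1; Ulf has 3; Desmond has 1; Declan has 2; Lars has 1; Uri has 2; Bea has 1; Rohan has 1. The largest is 4, held by Cosmo.

Cosmo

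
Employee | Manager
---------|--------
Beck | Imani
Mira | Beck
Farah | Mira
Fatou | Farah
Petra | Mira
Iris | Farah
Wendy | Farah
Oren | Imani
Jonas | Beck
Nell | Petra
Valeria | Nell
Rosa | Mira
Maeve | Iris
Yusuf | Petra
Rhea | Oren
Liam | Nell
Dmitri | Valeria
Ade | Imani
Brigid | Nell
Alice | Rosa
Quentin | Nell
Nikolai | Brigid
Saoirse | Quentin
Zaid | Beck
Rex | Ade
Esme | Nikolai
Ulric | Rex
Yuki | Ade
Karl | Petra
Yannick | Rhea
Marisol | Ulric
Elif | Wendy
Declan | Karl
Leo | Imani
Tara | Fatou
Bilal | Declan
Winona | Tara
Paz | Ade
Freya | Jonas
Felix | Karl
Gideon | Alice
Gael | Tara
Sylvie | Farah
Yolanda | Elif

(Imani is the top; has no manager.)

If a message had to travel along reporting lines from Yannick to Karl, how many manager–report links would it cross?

7

Yannick is 3 levels below Imani, and Karl is 4 levels below Imani (their lowest common manager). The shortest path runs up from Yannick to Imani and back down to Karl: 3 + 4 = 7 links.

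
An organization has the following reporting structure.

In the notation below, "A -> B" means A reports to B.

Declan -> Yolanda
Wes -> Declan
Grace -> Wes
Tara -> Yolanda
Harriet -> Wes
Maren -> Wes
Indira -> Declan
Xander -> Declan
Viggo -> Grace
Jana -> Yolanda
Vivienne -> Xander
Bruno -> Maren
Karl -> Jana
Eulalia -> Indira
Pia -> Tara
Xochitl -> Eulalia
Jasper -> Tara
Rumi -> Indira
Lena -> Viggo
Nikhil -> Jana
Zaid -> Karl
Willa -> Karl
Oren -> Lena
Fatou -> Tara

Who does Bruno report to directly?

Maren

Bruno reports directly to Maren.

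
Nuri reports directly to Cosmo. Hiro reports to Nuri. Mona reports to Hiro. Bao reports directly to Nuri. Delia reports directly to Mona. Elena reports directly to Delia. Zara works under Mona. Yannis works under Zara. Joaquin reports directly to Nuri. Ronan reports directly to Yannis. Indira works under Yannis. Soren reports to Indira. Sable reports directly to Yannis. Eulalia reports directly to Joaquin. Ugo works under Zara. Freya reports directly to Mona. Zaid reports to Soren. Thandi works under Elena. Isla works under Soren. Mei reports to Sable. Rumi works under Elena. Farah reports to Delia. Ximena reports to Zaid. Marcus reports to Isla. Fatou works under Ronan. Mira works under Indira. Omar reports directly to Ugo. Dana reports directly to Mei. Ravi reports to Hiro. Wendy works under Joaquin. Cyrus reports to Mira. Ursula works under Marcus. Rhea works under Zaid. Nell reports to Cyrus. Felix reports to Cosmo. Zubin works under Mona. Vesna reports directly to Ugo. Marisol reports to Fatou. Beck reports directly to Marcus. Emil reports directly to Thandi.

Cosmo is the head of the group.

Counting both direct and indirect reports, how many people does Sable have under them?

2

Sable directly manages Mei. Under Mei: Dana (1). That's 2 in total.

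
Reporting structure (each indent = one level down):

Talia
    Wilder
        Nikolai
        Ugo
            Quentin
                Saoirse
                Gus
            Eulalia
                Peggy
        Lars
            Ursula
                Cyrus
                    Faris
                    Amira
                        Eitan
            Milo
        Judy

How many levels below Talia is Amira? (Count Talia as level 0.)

5

Chain from Amira up to Talia: Amira → Cyrus → Ursula → Lars → Wilder → Talia. That is 5 steps up, so Amira is 5 levels below Talia.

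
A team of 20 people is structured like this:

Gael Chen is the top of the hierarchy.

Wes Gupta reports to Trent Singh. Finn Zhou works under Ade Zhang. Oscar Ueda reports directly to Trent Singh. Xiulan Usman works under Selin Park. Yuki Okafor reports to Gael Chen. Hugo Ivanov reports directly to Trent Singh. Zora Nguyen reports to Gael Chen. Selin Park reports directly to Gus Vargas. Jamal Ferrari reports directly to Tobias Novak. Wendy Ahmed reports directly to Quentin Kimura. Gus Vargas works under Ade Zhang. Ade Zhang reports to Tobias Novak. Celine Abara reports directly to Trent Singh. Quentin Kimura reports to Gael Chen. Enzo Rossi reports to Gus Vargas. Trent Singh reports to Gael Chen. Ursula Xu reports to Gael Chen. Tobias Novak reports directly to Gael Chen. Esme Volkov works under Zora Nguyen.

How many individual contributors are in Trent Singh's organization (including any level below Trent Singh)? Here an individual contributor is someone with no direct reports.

The people in Trent Singh's organization with no one reporting to them are Celine Abara, Hugo Ivanov, Wes Gupta, Oscar Ueda. That is 4.

4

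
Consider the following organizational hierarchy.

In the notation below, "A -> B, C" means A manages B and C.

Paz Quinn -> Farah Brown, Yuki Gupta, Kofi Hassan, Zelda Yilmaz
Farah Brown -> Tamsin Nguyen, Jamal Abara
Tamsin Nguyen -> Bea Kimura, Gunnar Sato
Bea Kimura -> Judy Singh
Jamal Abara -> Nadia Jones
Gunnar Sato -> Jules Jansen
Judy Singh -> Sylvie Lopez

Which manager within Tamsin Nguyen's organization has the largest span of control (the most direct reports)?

Tamsin Nguyen

Direct-report counts within Tamsin Nguyen's organization: Tamsin Nguyen has 2; Gunnar Sato has 1; Bea Kimura has 1; Judy Singh has 1. The largest is 2, held by Tamsin Nguyen.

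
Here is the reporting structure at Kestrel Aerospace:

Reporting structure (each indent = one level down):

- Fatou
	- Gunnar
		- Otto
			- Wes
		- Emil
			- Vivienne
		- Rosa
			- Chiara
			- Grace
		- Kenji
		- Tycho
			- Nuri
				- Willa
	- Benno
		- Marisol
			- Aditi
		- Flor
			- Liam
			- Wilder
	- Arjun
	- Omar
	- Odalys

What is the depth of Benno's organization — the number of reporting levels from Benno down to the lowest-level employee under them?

2

The longest chain under Benno runs Benno → Flor → Wilder, which is 2 levels below Benno.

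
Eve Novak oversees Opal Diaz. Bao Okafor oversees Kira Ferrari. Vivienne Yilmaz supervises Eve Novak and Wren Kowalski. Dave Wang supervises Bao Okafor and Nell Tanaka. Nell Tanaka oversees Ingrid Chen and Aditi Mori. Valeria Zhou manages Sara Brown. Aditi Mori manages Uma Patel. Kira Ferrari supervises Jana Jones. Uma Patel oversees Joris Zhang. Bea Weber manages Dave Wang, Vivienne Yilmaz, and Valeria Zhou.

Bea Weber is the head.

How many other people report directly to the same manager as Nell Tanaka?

1

Nell Tanaka reports to Dave Wang. Dave Wang's other direct reports are Bao Okafor — 1 peer.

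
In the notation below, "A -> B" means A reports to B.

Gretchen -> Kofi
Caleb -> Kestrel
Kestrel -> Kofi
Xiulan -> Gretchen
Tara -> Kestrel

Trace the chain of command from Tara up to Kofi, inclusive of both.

Tara -> Kestrel -> Kofi

Tara reports to Kestrel. Kestrel reports to Kofi. Kofi is at the top.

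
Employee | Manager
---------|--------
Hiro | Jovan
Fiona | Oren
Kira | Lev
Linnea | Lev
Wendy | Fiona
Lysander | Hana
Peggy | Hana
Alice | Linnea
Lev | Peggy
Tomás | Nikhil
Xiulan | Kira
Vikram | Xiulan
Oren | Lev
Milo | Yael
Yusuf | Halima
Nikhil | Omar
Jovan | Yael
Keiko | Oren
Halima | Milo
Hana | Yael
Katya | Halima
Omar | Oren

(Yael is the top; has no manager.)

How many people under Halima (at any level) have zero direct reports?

The people in Halima's organization with no one reporting to them are Yusuf, Katya. That is 2.

2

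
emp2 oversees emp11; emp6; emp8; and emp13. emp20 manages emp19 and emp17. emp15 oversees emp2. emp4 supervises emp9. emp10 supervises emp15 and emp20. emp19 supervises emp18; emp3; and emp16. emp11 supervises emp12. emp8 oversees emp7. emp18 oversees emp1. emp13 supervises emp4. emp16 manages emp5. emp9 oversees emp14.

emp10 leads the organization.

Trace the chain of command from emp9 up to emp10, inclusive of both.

emp9 reports to emp4. emp4 reports to emp13. emp13 reports to emp2. emp2 reports to emp15. emp15 reports to emp10. emp10 is at the top.

emp9 -> emp4 -> emp13 -> emp2 -> emp15 -> emp10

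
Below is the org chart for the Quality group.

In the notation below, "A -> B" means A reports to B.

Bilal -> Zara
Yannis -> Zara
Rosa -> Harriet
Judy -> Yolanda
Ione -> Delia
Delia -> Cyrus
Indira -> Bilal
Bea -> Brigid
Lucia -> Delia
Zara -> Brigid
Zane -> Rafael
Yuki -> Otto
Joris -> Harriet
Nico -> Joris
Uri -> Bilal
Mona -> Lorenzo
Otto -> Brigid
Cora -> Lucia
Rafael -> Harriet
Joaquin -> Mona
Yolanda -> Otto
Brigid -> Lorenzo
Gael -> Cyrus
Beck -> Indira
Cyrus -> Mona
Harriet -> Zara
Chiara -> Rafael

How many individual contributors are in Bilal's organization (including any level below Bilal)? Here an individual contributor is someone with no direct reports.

2

The people in Bilal's organization with no one reporting to them are Beck, Uri. That is 2.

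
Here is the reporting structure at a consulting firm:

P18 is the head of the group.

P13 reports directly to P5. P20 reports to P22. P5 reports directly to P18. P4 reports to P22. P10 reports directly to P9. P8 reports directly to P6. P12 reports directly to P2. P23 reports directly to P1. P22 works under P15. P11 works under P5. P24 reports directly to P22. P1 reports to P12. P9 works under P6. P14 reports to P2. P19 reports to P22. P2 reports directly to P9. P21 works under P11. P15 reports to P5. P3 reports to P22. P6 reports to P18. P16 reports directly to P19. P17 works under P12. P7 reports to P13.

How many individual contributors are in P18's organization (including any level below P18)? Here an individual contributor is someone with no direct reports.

12

The people in P18's organization with no one reporting to them are P7, P21, P20, P24, P4, P16, P3, P8, P10, P14, P17, P23. That is 12.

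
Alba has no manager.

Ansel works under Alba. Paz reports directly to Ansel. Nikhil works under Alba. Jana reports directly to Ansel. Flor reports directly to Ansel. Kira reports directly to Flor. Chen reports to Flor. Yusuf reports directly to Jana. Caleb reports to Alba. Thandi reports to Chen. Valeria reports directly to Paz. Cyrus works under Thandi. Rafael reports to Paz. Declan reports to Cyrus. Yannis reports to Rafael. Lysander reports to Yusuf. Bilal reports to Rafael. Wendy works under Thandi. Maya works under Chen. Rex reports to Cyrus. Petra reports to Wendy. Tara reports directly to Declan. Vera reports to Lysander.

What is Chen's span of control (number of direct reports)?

2

Chen directly manages Thandi, Maya. That is 2 direct reports.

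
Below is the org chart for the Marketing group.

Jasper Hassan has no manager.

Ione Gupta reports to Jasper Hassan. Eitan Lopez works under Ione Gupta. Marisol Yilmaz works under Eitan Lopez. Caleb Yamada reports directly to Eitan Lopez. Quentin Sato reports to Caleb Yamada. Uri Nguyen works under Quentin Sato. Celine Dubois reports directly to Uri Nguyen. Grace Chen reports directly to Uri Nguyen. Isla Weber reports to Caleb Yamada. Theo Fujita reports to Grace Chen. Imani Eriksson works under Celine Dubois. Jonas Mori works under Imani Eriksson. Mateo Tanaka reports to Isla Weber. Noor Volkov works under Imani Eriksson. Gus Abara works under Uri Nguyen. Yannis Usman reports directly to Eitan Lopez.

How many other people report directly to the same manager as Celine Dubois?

2

Celine Dubois reports to Uri Nguyen. Uri Nguyen's other direct reports are Grace Chen, Gus Abara — 2 peers.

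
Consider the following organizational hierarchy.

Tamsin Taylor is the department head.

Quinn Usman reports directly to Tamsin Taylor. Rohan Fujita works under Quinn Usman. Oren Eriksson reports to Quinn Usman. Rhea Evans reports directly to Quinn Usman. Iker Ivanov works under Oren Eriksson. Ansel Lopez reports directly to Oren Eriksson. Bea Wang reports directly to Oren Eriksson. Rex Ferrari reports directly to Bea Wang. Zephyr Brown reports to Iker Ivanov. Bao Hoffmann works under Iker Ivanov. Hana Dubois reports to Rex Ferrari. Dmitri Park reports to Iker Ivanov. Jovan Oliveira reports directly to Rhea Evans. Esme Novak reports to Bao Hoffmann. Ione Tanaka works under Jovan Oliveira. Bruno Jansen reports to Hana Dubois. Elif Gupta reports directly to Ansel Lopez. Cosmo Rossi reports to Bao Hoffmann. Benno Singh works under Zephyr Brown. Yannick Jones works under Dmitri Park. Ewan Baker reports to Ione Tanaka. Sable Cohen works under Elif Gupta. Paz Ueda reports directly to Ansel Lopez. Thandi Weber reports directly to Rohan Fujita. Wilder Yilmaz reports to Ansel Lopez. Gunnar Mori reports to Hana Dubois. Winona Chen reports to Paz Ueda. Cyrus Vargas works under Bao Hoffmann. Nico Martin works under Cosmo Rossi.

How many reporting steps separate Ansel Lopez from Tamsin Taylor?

3

Chain from Ansel Lopez up to Tamsin Taylor: Ansel Lopez → Oren Eriksson → Quinn Usman → Tamsin Taylor. That is 3 steps up, so Ansel Lopez is 3 levels below Tamsin Taylor.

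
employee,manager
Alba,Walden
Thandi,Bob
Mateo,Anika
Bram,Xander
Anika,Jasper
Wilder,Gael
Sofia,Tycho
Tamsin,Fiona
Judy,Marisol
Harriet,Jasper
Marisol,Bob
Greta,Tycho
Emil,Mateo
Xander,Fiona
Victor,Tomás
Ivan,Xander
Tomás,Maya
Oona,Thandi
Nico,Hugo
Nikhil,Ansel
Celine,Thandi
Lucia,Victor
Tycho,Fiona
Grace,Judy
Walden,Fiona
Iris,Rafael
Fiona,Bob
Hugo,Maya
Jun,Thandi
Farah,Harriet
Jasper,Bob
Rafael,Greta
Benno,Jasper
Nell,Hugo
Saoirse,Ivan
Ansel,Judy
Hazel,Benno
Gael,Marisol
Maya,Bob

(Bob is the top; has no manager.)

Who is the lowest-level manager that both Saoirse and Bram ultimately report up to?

Saoirse's chain of managers is Ivan, Xander, Fiona, Bob. Bram's chain of managers is Xander, Fiona, Bob. The first manager that appears in both chains is Xander.

Xander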